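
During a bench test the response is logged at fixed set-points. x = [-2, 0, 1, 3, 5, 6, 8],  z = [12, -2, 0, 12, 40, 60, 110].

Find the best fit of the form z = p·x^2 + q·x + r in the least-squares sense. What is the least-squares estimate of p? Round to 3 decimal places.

p = 1.960

Normal-equation sums: Σx^2·x^2 = 6115, Σx^2·x = 873, Σx^2 = 139, Σx·x = 139, Σx = 21, Σ1 = 7.
For Mᵀz: Σx^2·z = 10356, Σx·z = 1452, Σz = 232.
Solving the 3×3 system (Gaussian elimination) gives p = 2123/1083, q = -655/361, r = -368/1083.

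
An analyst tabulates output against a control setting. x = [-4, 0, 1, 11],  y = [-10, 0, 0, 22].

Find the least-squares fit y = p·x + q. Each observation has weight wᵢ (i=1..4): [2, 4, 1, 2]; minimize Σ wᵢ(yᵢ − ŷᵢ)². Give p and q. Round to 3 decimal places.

p = 2.096, q = -0.827

Normal-equation sums: Σwᵢ·x·x = 275, Σwᵢ·x = 15, Σwᵢ·1 = 9.
And Σwᵢ·x·y = 564, Σwᵢ·y = 24.
MᵀWM·[p, q]ᵀ = MᵀWy becomes [[275, 15]; [15, 9]]·[p, q]ᵀ = [564, 24]ᵀ.
Determinant 275·9 − 15² = 2250.
p = (564·9 − 15·24)/2250 = 262/125; q = (275·24 − 15·564)/2250 = -62/75.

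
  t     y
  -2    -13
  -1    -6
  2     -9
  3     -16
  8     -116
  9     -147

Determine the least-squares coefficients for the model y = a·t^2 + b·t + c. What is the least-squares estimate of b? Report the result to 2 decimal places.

b = 1.17

Setting ∂/∂a … = 0 gives: 10771·a + 1267·b + 163·c = -19569;  1267·a + 163·b + 19·c = -2285;  163·a + 19·b + 6·c = -307.
Inverting the 3×3 Gram matrix, [a, b, c]ᵀ = [-253469/132756, 155849/132756, -2566/851]ᵀ.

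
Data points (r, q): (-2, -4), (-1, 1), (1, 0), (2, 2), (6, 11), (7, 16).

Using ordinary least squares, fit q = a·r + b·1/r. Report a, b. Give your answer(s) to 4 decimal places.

a = 2.1589, b = -2.6820

Sums needed: Σr·r = 95, Σr·1/r = 6, Σ1/r·1/r = 4495/1764.
For Xᵀq: Σr·q = 189, Σ1/r·q = 257/42.
Δ = 95·(4495/1764) − 6² = 363521/1764.
a = (189·(4495/1764) − 6·(257/42))/(363521/1764) = 784791/363521; b = (95·(257/42) − 6·189)/(363521/1764) = -974946/363521.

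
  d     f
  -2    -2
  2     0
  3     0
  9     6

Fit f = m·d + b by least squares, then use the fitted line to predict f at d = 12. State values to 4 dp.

XᵀX·[m, b]ᵀ = Xᵀf reads: 98·m + 12·b = 58;  12·m + 4·b = 4.
(Σd·d = 98, Σd = 12, Σ1 = 4, Σd·f = 58, Σf = 4.)
Eliminating b: 4·(row 1) − 12·(row 2) gives 248·m = 4·58 − 12·4 = 184, so m = 23/31.
Then b = (4 − 12·(23/31))/4 = -38/31.
At d = 12: f̂ = (23/31)·(12) + (-38/31)·(1) = 238/31.

f̂ = 7.6774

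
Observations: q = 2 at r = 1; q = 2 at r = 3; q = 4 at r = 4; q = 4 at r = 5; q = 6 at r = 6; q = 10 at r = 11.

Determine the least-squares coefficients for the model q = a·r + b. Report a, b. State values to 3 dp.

The normal equations are: 208·a + 30·b = 190;  30·a + 6·b = 28.
det = 208·6 − 30² = 348.
a = (190·6 − 30·28)/348 = 25/29; b = (208·28 − 30·190)/348 = 31/87.

a = 0.862, b = 0.356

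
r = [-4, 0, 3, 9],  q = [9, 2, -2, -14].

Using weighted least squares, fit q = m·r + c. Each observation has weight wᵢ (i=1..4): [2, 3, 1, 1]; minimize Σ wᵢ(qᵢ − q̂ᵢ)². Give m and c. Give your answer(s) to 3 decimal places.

The normal system MᵀWM·[m, c]ᵀ = MᵀWq is [[122, 4]; [4, 7]]·[m, c]ᵀ = [-204, 8]ᵀ.
Determinant 122·7 − 4² = 838.
m = ((-204)·7 − 4·8)/838 = -730/419; c = (122·8 − 4·(-204))/838 = 896/419.

m = -1.742, c = 2.138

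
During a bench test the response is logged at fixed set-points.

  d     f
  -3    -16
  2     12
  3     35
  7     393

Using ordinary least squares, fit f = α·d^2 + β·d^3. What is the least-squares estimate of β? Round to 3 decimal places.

From the data, Σd^2·d^2 = 2579, Σd^2·d^3 = 16839, Σd^3·d^3 = 119171.
And Σd^2·f = 19476, Σd^3·f = 136272.
AᵀA·[α, β]ᵀ = Aᵀf becomes [[2579, 16839]; [16839, 119171]]·[α, β]ᵀ = [19476, 136272]ᵀ.
Eliminating β: 119171·(row 1) − 16839·(row 2) gives 23790088·α = 119171·19476 − 16839·136272 = 26290188, so α = 6572547/5947522.
Then β = (136272 − 16839·(6572547/5947522))/119171 = 5872281/5947522.

β = 0.987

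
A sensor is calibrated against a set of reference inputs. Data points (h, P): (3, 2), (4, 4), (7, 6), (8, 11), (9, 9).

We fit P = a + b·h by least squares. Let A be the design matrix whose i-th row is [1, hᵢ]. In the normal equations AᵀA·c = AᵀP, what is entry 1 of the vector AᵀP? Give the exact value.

32

Entry 1 ↔ basis 1, so (AᵀP)_{1} = Σᵢ Pᵢ = (1)·(2) + (1)·(4) + (1)·(6) + (1)·(11) + (1)·(9) = 32.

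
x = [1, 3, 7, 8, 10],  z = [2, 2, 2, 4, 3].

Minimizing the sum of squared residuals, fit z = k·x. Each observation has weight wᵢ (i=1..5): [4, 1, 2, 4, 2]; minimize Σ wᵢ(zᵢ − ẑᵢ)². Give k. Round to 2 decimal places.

k = 0.41

From the data, Σwᵢ·x·x = 567.
Moment sums: Σwᵢ·x·z = 230.
So AᵀWA·[k]ᵀ = AᵀWz: [[567]]·[k]ᵀ = [230]ᵀ.
k = 230/567 = 0.405644.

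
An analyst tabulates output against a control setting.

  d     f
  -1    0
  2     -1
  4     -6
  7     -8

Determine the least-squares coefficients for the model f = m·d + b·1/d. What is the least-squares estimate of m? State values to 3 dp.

m = -1.251

The normal system XᵀX·[m, b]ᵀ = Xᵀf is [[70, 4]; [4, 1045/784]]·[m, b]ᵀ = [-82, -22/7]ᵀ.
Δ = 70·(1045/784) − 4² = 4329/56.
m = ((-82)·(1045/784) − 4·(-22/7))/(4329/56) = -4213/3367; b = (70·(-22/7) − 4·(-82))/(4329/56) = 672/481.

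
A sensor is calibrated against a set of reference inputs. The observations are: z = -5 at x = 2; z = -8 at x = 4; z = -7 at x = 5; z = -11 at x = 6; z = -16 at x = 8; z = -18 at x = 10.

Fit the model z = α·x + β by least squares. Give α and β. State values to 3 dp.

AᵀA·[α, β]ᵀ = Aᵀz reads: 245·α + 35·β = -451;  35·α + 6·β = -65.
Δ = 245·6 − 35² = 245.
α = ((-451)·6 − 35·(-65))/245 = -431/245; β = (245·(-65) − 35·(-451))/245 = -4/7.

α = -1.759, β = -0.571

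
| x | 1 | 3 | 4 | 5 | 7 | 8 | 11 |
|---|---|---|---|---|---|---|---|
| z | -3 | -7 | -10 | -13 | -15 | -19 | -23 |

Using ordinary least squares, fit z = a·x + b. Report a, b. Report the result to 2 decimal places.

a = -2.03, b = -1.54

The normal equations are: 285·a + 39·b = -639;  39·a + 7·b = -90.
(Σx·x = 285, Σx = 39, Σ1 = 7, Σx·z = -639, Σz = -90.)
Eliminating b: 7·(row 1) − 39·(row 2) gives 474·a = 7·(-639) − 39·(-90) = -963, so a = -321/158.
Then b = ((-90) − 39·(-321/158))/7 = -243/158.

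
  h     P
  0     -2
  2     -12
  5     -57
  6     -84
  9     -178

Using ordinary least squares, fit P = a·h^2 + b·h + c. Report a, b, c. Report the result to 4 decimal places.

a = -2.0685, b = -0.9911, c = -1.8390

Compute the Gram sums: Σh^2·h^2 = 8498, Σh^2·h = 1078, Σh^2 = 146, Σh·h = 146, Σh = 22, Σ1 = 5.
Right-hand side: Σh^2·P = -18915, Σh·P = -2415, ΣP = -333.
Inverting the 3×3 Gram matrix, [a, b, c]ᵀ = [-5345/2584, -2561/2584, -594/323]ᵀ.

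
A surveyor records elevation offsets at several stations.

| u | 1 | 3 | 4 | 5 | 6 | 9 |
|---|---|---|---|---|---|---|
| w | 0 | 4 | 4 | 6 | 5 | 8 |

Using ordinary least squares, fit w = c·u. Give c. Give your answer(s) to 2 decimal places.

Sums needed: Σu·u = 168.
Right-hand side: Σu·w = 160.
Normal equations: [[168]]·[c]ᵀ = [160]ᵀ.
Hence c = 160 / 168 ≈ 0.952381.

c = 0.95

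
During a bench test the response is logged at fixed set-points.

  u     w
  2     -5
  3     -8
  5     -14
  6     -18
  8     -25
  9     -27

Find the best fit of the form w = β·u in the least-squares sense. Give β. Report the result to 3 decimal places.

Normal-equation sums: Σu·u = 219.
And Σu·w = -655.
So XᵀX·[β]ᵀ = Xᵀw: [[219]]·[β]ᵀ = [-655]ᵀ.
Hence β = -655 / 219 ≈ -2.99087.

β = -2.991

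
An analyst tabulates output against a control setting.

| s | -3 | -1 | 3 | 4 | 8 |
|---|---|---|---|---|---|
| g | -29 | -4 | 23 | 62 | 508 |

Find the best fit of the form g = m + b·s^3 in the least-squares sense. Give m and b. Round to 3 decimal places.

Compute the Gram sums: Σ1 = 5, Σs^3 = 575, Σs^3·s^3 = 267699.
For Xᵀg: Σg = 560, Σs^3·g = 265472.
Eliminating b: 267699·(row 1) − 575·(row 2) gives 1007870·m = 267699·560 − 575·265472 = -2734960, so m = -273496/100787.
Then b = (265472 − 575·(-273496/100787))/267699 = 100536/100787.

m = -2.714, b = 0.998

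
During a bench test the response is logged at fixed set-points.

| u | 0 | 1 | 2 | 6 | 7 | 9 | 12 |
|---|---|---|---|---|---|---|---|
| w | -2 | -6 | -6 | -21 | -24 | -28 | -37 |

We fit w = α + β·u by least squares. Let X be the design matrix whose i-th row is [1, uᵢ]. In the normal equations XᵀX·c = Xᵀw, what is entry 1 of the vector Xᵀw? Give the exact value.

Entry 1 ↔ basis 1, so (Xᵀw)_{1} = Σᵢ wᵢ = (1)·(-2) + (1)·(-6) + (1)·(-6) + (1)·(-21) + (1)·(-24) + (1)·(-28) + (1)·(-37) = -124.

-124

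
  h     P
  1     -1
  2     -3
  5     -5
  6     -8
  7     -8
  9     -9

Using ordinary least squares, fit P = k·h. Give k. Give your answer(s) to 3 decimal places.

k = -1.107

Sums needed: Σh·h = 196.
For MᵀP: Σh·P = -217.
Hence k = -217 / 196 ≈ -1.10714.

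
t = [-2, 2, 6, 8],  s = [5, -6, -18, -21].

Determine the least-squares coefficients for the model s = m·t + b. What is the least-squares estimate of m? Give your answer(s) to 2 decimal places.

m = -2.68

Sums needed: Σt·t = 108, Σt = 14, Σ1 = 4.
For Mᵀs: Σt·s = -298, Σs = -40.
Eliminating b: 4·(row 1) − 14·(row 2) gives 236·m = 4·(-298) − 14·(-40) = -632, so m = -158/59.
Then b = ((-40) − 14·(-158/59))/4 = -37/59.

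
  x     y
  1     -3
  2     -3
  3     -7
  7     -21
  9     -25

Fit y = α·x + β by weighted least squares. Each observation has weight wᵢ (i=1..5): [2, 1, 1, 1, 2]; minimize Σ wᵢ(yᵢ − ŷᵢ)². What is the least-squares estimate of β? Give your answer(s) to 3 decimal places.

β = 0.892

With design matrix A, AᵀWA = [[226, 32]; [32, 7]] and AᵀWy = [-630, -87]ᵀ.
Eliminating β: 7·(row 1) − 32·(row 2) gives 558·α = 7·(-630) − 32·(-87) = -1626, so α = -271/93.
Then β = ((-87) − 32·(-271/93))/7 = 83/93.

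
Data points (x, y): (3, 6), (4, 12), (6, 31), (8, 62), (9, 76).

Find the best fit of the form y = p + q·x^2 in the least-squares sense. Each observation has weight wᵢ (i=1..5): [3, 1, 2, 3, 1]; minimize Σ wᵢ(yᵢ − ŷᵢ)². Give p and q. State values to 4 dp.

With design matrix A, AᵀWA = [[10, 388]; [388, 21940]] and AᵀWy = [354, 20646]ᵀ.
det = 10·21940 − 388² = 68856.
p = (354·21940 − 388·20646)/68856 = -10162/2869; q = (10·20646 − 388·354)/68856 = 5759/5738.

p = -3.5420, q = 1.0037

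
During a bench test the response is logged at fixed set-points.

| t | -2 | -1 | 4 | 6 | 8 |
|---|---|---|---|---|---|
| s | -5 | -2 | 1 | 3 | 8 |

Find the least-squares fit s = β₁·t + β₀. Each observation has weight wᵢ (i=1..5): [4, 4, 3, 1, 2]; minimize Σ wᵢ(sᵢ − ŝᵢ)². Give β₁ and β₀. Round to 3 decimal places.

β₁ = 1.091, β₀ = -2.143

Sums needed: Σwᵢ·t·t = 232, Σwᵢ·t = 22, Σwᵢ·1 = 14.
And Σwᵢ·t·s = 206, Σwᵢ·s = -6.
Normal equations: [[232, 22]; [22, 14]]·[β₁, β₀]ᵀ = [206, -6]ᵀ.
Eliminating β₀: 14·(row 1) − 22·(row 2) gives 2764·β₁ = 14·206 − 22·(-6) = 3016, so β₁ = 754/691.
Then β₀ = ((-6) − 22·(754/691))/14 = -1481/691.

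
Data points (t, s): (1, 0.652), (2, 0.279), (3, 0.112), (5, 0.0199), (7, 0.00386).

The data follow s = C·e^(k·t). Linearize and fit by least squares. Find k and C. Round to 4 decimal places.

k = -0.8582, C = 1.5158

Linearized form: ln s = k·t + ln C. From the 5 transformed points,
Sums: Σt = 18.0000, Σ(t)² = 88.0000, Σln s = -13.3676, Σt·ln s = -68.0334.
Normal system: [[88.0000, 18.0000]; [18.0000, 5]]·[k, ln C]ᵀ = [-68.0334, -13.3676]ᵀ.
Δ = 88.0000·5 − (18.0000)² = 116.0000; k = (-68.0334·5 − 18.0000·-13.3676)/116.0000 = -0.85818, ln C = (88.0000·-13.3676 − 18.0000·-68.0334)/116.0000 = 0.41594, so C = exp(0.41594) = 1.51579.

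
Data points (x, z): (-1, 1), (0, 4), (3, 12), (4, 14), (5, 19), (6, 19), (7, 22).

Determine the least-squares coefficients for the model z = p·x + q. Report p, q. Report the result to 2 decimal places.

Setting ∂/∂p … = 0 gives: 136·p + 24·q = 454;  24·p + 7·q = 91.
Eliminating q: 7·(row 1) − 24·(row 2) gives 376·p = 7·454 − 24·91 = 994, so p = 497/188.
Then q = (91 − 24·(497/188))/7 = 185/47.

p = 2.64, q = 3.94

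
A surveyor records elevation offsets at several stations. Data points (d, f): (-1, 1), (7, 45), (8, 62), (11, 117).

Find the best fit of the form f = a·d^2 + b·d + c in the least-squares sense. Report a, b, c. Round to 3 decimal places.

a = 1.014, b = -0.451, c = -0.503

From the data, Σd^2·d^2 = 21139, Σd^2·d = 2185, Σd^2 = 235, Σd·d = 235, Σd = 25, Σ1 = 4.
And Σd^2·f = 20331, Σd·f = 2097, Σf = 225.
Normal equations: [[21139, 2185, 235]; [2185, 235, 25]; [235, 25, 4]]·[a, b, c]ᵀ = [20331, 2097, 225]ᵀ.
Inverting the 3×3 Gram matrix, [a, b, c]ᵀ = [363/358, -807/1790, -90/179]ᵀ.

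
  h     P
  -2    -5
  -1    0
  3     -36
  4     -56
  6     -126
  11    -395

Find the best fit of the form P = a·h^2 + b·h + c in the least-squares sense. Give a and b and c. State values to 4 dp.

Entries of XᵀX: Σh^2·h^2 = 16291, Σh^2·h = 1629, Σh^2 = 187, Σh·h = 187, Σh = 21, Σ1 = 6.
For XᵀP: Σh^2·P = -53571, Σh·P = -5423, ΣP = -618.
Solving the 3×3 system (Gaussian elimination) gives a = -2151945/713644, b = -2021225/713644, c = 159477/178411.

a = -3.0154, b = -2.8323, c = 0.8939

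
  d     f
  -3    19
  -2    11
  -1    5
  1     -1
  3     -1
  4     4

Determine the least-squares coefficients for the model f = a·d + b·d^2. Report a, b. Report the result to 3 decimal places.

a = -3.267, b = 1.048

The normal equations are: 40·a + 56·b = -72;  56·a + 436·b = 274.
(Σd·d = 40, Σd·d^2 = 56, Σd^2·d^2 = 436, Σd·f = -72, Σd^2·f = 274.)
Determinant 40·436 − 56² = 14304.
a = ((-72)·436 − 56·274)/14304 = -2921/894; b = (40·274 − 56·(-72))/14304 = 937/894.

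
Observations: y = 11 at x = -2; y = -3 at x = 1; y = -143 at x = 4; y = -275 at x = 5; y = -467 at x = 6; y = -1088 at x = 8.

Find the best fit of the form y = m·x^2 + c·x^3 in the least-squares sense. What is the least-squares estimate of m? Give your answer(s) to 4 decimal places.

Sums needed: Σx^2·x^2 = 6290, Σx^2·x^3 = 44662, Σx^3·x^3 = 328586.
And Σx^2·y = -95566, Σx^3·y = -701546.
Δ = 6290·328586 − 44662² = 72111696.
m = ((-95566)·328586 − 44662·(-701546))/72111696 = -1441713/1502327; c = (6290·(-701546) − 44662·(-95566))/72111696 = -3011576/1502327.

m = -0.9597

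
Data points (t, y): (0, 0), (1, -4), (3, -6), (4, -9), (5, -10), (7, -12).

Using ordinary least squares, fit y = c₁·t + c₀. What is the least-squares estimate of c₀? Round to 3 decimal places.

c₀ = -1.300

Normal-equation sums: Σt·t = 100, Σt = 20, Σ1 = 6.
And Σt·y = -192, Σy = -41.
So MᵀM·[c₁, c₀]ᵀ = Mᵀy: [[100, 20]; [20, 6]]·[c₁, c₀]ᵀ = [-192, -41]ᵀ.
Eliminating c₀: 6·(row 1) − 20·(row 2) gives 200·c₁ = 6·(-192) − 20·(-41) = -332, so c₁ = -83/50.
Then c₀ = ((-41) − 20·(-83/50))/6 = -13/10.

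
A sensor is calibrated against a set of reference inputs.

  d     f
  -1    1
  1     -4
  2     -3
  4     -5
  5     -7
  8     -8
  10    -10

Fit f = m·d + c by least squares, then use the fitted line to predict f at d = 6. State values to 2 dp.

f̂ = -6.80

The normal system MᵀM·[m, c]ᵀ = Mᵀf is [[211, 29]; [29, 7]]·[m, c]ᵀ = [-230, -36]ᵀ.
Eliminating c: 7·(row 1) − 29·(row 2) gives 636·m = 7·(-230) − 29·(-36) = -566, so m = -283/318.
Then c = ((-36) − 29·(-283/318))/7 = -463/318.
At d = 6: f̂ = (-283/318)·(6) + (-463/318)·(1) = -2161/318.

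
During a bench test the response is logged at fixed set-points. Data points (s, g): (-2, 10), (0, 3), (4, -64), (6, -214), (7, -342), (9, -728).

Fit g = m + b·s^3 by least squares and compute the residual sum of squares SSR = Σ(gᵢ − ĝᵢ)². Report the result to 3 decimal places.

SSR = 4.801

Normal-equation sums: Σ1 = 6, Σs^3 = 1344, Σs^3·s^3 = 699906.
Moment sums: Σg = -1335, Σs^3·g = -698418.
XᵀX·[m, b]ᵀ = Xᵀg becomes [[6, 1344]; [1344, 699906]]·[m, b]ᵀ = [-1335, -698418]ᵀ.
Determinant 6·699906 − 1344² = 2393100.
m = ((-1335)·699906 − 1344·(-698418))/2393100 = 238849/132950; b = (6·(-698418) − 1344·(-1335))/2393100 = -66563/66475.
Residuals: 25643/132950, 160001/132950, -45517/26590, 65067/132950, -45531/132950, 4481/26590; SSR = 638297/132950.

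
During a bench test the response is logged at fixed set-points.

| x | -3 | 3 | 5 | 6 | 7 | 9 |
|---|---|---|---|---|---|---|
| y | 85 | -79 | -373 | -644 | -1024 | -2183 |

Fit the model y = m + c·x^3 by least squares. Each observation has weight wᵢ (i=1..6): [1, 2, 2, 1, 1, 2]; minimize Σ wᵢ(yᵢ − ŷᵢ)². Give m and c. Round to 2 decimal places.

The normal system AᵀWA·[m, c]ᵀ = AᵀWy is [[9, 2294]; [2294, 1260624]]·[m, c]ᵀ = [-6853, -3772961]ᵀ.
Eliminating c: 1260624·(row 1) − 2294·(row 2) gives 6083180·m = 1260624·(-6853) − 2294·(-3772961) = 16116262, so m = 8058131/3041590.
Then c = ((-3772961) − 2294·(8058131/3041590))/1260624 = -18235867/6083180.

m = 2.65, c = -3.00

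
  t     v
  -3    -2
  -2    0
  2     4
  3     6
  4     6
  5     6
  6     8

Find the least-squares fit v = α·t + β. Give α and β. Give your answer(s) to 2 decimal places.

From the data, Σt·t = 103, Σt = 15, Σ1 = 7.
And Σt·v = 134, Σv = 28.
Normal equations: [[103, 15]; [15, 7]]·[α, β]ᵀ = [134, 28]ᵀ.
det = 103·7 − 15² = 496.
α = (134·7 − 15·28)/496 = 259/248; β = (103·28 − 15·134)/496 = 437/248.

α = 1.04, β = 1.76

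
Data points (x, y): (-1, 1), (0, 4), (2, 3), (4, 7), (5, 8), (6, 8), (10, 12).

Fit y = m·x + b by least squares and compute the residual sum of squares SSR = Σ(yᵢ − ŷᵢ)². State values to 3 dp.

SSR = 5.513

With design matrix M, MᵀM = [[182, 26]; [26, 7]] and Mᵀy = [241, 43]ᵀ.
det = 182·7 − 26² = 598.
m = (241·7 − 26·43)/598 = 569/598; b = (182·43 − 26·241)/598 = 60/23.
Residuals: -393/598, 32/23, -452/299, 175/299, 379/598, -95/299, -37/299; SSR = 3297/598.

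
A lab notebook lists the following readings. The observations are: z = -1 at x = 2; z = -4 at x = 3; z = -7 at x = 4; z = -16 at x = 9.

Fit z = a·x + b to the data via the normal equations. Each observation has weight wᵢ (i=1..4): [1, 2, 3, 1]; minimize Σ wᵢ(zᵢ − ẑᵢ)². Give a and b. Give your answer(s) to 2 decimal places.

Entries of MᵀWM: Σwᵢ·x·x = 151, Σwᵢ·x = 29, Σwᵢ·1 = 7.
Moment sums: Σwᵢ·x·z = -254, Σwᵢ·z = -46.
det = 151·7 − 29² = 216.
a = ((-254)·7 − 29·(-46))/216 = -37/18; b = (151·(-46) − 29·(-254))/216 = 35/18.

a = -2.06, b = 1.94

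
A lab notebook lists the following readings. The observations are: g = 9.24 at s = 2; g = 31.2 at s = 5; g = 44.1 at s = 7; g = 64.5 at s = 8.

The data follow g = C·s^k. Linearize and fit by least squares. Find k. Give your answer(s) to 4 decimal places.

Linearized form: ln g = k·ln s + ln C. From the 4 transformed points,
XᵀX = [[11.1814, 6.3279]; [6.3279, 4]], rhs = [23.1108, 13.6171]ᵀ  (here Σln s = 6.3279, Σ(ln s)² = 11.1814, Σln g = 13.6171, Σln s·ln g = 23.1108).
Solving (det = 4.6828): k = 1.34008, ln C = 1.28429.

k = 1.3401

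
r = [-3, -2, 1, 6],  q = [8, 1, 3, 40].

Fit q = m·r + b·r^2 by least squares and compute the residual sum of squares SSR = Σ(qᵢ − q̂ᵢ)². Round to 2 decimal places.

SSR = 5.49

From the data, Σr·r = 50, Σr·r^2 = 182, Σr^2·r^2 = 1394.
Moment sums: Σr·q = 217, Σr^2·q = 1519.
Normal equations: [[50, 182]; [182, 1394]]·[m, b]ᵀ = [217, 1519]ᵀ.
Δ = 50·1394 − 182² = 36576.
m = (217·1394 − 182·1519)/36576 = 1085/1524; b = (50·1519 − 182·217)/36576 = 1519/1524.
Residuals: 148/127, -397/254, 164/127, -39/254; SSR = 1395/254.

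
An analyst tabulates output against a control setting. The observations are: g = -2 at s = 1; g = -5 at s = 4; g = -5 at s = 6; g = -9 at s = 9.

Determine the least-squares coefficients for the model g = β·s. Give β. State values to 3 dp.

β = -0.993

The normal system XᵀX·[β]ᵀ = Xᵀg is [[134]]·[β]ᵀ = [-133]ᵀ.
Hence β = -133 / 134 ≈ -0.992537.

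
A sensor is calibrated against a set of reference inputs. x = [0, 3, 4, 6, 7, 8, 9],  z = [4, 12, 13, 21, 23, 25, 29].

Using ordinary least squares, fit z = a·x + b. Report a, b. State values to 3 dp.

a = 2.772, b = 3.493

Normal-equation sums: Σx·x = 255, Σx = 37, Σ1 = 7.
Right-hand side: Σx·z = 836, Σz = 127.
So AᵀA·[a, b]ᵀ = Aᵀz: [[255, 37]; [37, 7]]·[a, b]ᵀ = [836, 127]ᵀ.
Δ = 255·7 − 37² = 416.
a = (836·7 − 37·127)/416 = 1153/416; b = (255·127 − 37·836)/416 = 1453/416.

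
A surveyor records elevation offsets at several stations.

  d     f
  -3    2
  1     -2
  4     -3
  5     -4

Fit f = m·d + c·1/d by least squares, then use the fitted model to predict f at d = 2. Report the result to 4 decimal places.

The normal system MᵀM·[m, c]ᵀ = Mᵀf is [[51, 4]; [4, 4369/3600]]·[m, c]ᵀ = [-40, -253/60]ᵀ.
det = 51·(4369/3600) − 4² = 55073/1200.
m = ((-40)·(4369/3600) − 4·(-253/60))/(55073/1200) = -114040/165219; c = (51·(-253/60) − 4·(-40))/(55073/1200) = -66060/55073.
At d = 2: f̂ = (-114040/165219)·(2) + (-66060/55073)·(1/2) = -327170/165219.

f̂ = -1.9802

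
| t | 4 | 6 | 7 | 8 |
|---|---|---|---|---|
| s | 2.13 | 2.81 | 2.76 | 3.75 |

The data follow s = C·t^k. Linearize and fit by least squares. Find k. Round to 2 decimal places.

k = 0.71

Linearized form: ln s = k·ln t + ln C. From the 4 transformed points,
Σln t = 7.2034, Σ(ln t)² = 13.2429, Σln s = 4.1263, Σln t·ln s = 7.6235.
Normal system: [[13.2429, 7.2034]; [7.2034, 4]]·[k, ln C]ᵀ = [7.6235, 4.1263]ᵀ.
Δ = 13.2429·4 − (7.2034)² = 1.0824; k = (7.6235·4 − 7.2034·4.1263)/1.0824 = 0.71194, ln C = (13.2429·4.1263 − 7.2034·7.6235)/1.0824 = -0.25052.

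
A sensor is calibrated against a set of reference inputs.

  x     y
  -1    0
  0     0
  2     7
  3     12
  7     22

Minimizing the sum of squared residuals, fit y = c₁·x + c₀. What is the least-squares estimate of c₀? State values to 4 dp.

Sums needed: Σx·x = 63, Σx = 11, Σ1 = 5.
Moment sums: Σx·y = 204, Σy = 41.
MᵀM·[c₁, c₀]ᵀ = Mᵀy becomes [[63, 11]; [11, 5]]·[c₁, c₀]ᵀ = [204, 41]ᵀ.
Δ = 63·5 − 11² = 194.
c₁ = (204·5 − 11·41)/194 = 569/194; c₀ = (63·41 − 11·204)/194 = 339/194.

c₀ = 1.7474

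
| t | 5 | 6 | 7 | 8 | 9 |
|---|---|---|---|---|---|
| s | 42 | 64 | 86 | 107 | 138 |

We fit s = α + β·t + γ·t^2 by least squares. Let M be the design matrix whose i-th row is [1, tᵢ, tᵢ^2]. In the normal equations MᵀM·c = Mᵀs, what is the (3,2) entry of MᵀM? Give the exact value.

1925

Row 3 ↔ basis t^2, column 2 ↔ basis t, so (MᵀM)_{3,2} = Σᵢ (t^2)·(t) = (25)·(5) + (36)·(6) + (49)·(7) + (64)·(8) + (81)·(9) = 1925.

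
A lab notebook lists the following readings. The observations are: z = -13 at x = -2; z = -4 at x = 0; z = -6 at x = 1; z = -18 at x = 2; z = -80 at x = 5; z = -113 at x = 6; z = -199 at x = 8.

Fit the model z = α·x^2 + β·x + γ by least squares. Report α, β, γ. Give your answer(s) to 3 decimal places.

Sums needed: Σx^2·x^2 = 6050, Σx^2·x = 854, Σx^2 = 134, Σx·x = 134, Σx = 20, Σ1 = 7.
For Aᵀz: Σx^2·z = -18934, Σx·z = -2686, Σz = -433.
AᵀA·[α, β, γ]ᵀ = Aᵀz becomes [[6050, 854, 134]; [854, 134, 20]; [134, 20, 7]]·[α, β, γ]ᵀ = [-18934, -2686, -433]ᵀ.
Inverting the 3×3 Gram matrix, [α, β, γ]ᵀ = [-79063/26752, -19645/26752, -42591/13376]ᵀ.

α = -2.955, β = -0.734, γ = -3.184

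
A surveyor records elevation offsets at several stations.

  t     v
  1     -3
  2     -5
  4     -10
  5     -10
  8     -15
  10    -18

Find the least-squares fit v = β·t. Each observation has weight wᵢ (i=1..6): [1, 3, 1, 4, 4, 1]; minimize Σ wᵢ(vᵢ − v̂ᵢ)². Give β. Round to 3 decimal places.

β = -1.924

From the data, Σwᵢ·t·t = 485.
For AᵀWv: Σwᵢ·t·v = -933.
So AᵀWA·[β]ᵀ = AᵀWv: [[485]]·[β]ᵀ = [-933]ᵀ.
β = (-933)/485 = -1.92371.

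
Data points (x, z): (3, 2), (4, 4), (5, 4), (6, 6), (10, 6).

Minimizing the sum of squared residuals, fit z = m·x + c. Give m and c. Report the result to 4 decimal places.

Forming AᵀA = [[186, 28]; [28, 5]] and Aᵀz = [138, 22]ᵀ gives AᵀA·[m, c]ᵀ = Aᵀz.
Δ = 186·5 − 28² = 146.
m = (138·5 − 28·22)/146 = 37/73; c = (186·22 − 28·138)/146 = 114/73.

m = 0.5068, c = 1.5616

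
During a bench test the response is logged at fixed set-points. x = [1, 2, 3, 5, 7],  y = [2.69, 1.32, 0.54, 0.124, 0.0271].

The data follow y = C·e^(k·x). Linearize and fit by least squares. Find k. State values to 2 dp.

k = -0.77

With ln yᵢ as the transformed response and xᵢ as the regressor:
Sums: Σx = 18.0000, Σ(x)² = 88.0000, Σln y = -5.0447, Σx·ln y = -35.9987.
Normal system: [[88.0000, 18.0000]; [18.0000, 5]]·[k, ln C]ᵀ = [-35.9987, -5.0447]ᵀ.
Solving (det = 116.0000): k = -0.76887, ln C = 1.75898.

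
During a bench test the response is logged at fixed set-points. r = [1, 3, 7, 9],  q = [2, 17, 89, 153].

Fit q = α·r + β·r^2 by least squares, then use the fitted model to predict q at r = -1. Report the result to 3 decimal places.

q̂ = 2.520

From the data, Σr·r = 140, Σr·r^2 = 1100, Σr^2·r^2 = 9044.
Moment sums: Σr·q = 2053, Σr^2·q = 16909.
Normal equations: [[140, 1100]; [1100, 9044]]·[α, β]ᵀ = [2053, 16909]ᵀ.
Eliminating β: 9044·(row 1) − 1100·(row 2) gives 56160·α = 9044·2053 − 1100·16909 = -32568, so α = -1357/2340.
Then β = (16909 − 1100·(-1357/2340))/9044 = 227/117.
At r = -1: q̂ = (-1357/2340)·(-1) + (227/117)·(1) = 5897/2340.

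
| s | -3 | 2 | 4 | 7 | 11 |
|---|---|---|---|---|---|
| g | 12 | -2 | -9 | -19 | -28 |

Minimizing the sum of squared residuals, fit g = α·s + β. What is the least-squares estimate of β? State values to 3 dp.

β = 3.074

Entries of AᵀA: Σs·s = 199, Σs = 21, Σ1 = 5.
Right-hand side: Σs·g = -517, Σg = -46.
Eliminating β: 5·(row 1) − 21·(row 2) gives 554·α = 5·(-517) − 21·(-46) = -1619, so α = -1619/554.
Then β = ((-46) − 21·(-1619/554))/5 = 1703/554.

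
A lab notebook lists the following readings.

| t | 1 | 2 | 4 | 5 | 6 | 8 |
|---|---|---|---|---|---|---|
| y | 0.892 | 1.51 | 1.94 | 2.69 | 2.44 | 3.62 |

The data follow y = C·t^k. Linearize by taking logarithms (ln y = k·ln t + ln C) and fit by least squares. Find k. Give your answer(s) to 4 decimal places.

k = 0.6225

With ln yᵢ as the transformed response and ln tᵢ as the regressor:
XᵀX = [[12.5270, 7.5601]; [7.5601, 6]], rhs = [7.0703, 4.1285]ᵀ  (here Σln t = 7.5601, Σ(ln t)² = 12.5270, Σln y = 4.1285, Σln t·ln y = 7.0703).
Solving (det = 18.0074): k = 0.62252, ln C = -0.09630.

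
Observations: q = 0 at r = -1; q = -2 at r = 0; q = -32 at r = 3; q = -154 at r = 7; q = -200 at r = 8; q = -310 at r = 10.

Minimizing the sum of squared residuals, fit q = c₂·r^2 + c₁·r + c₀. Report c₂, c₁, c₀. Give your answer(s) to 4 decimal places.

c₂ = -2.9295, c₁ = -1.5998, c₀ = -0.2552

With design matrix X, XᵀX = [[16579, 1881, 223]; [1881, 223, 27]; [223, 27, 6]] and Xᵀq = [-51634, -5874, -698]ᵀ.
Inverting the 3×3 Gram matrix, [c₂, c₁, c₀]ᵀ = [-3697/1262, -2019/1262, -161/631]ᵀ.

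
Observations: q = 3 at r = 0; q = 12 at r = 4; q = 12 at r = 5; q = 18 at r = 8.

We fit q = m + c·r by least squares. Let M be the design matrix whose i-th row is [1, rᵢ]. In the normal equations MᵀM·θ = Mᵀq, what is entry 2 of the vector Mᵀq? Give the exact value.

Entry 2 ↔ basis r, so (Mᵀq)_{2} = Σᵢ (r)·qᵢ = (0)·(3) + (4)·(12) + (5)·(12) + (8)·(18) = 252.

252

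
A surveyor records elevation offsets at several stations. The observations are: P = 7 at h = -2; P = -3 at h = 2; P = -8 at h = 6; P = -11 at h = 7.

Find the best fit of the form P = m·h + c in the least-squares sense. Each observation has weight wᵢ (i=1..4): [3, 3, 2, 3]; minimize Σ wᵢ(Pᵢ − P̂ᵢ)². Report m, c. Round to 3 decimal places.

m = -1.917, c = 2.386

Compute the Gram sums: Σwᵢ·h·h = 243, Σwᵢ·h = 33, Σwᵢ·1 = 11.
Right-hand side: Σwᵢ·h·P = -387, Σwᵢ·P = -37.
Determinant 243·11 − 33² = 1584.
m = ((-387)·11 − 33·(-37))/1584 = -23/12; c = (243·(-37) − 33·(-387))/1584 = 105/44.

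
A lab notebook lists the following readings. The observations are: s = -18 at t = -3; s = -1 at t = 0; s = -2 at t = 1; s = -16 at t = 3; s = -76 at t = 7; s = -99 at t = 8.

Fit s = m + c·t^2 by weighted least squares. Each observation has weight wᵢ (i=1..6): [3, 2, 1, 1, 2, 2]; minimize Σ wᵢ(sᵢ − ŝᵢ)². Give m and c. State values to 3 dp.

m = -2.450, c = -1.510

Compute the Gram sums: Σwᵢ·1 = 11, Σwᵢ·t^2 = 263, Σwᵢ·t^2·t^2 = 13319.
And Σwᵢ·s = -424, Σwᵢ·t^2·s = -20752.
Determinant 11·13319 − 263² = 77340.
m = ((-424)·13319 − 263·(-20752))/77340 = -3158/1289; c = (11·(-20752) − 263·(-424))/77340 = -1946/1289.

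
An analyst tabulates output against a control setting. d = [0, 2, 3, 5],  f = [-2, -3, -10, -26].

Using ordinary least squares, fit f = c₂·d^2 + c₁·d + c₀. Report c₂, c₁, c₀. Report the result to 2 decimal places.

Setting ∂/∂c₂ … = 0 gives: 722·c₂ + 160·c₁ + 38·c₀ = -752;  160·c₂ + 38·c₁ + 10·c₀ = -166;  38·c₂ + 10·c₁ + 4·c₀ = -41.
Solving the 3×3 system (Gaussian elimination) gives c₂ = -5/4, c₁ = 71/52, c₀ = -93/52.

c₂ = -1.25, c₁ = 1.37, c₀ = -1.79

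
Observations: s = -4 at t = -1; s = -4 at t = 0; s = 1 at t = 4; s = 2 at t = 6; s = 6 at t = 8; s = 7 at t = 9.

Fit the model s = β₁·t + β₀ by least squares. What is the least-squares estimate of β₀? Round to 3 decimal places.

β₀ = -3.559

With design matrix X, XᵀX = [[198, 26]; [26, 6]] and Xᵀs = [131, 8]ᵀ.
Determinant 198·6 − 26² = 512.
β₁ = (131·6 − 26·8)/512 = 289/256; β₀ = (198·8 − 26·131)/512 = -911/256.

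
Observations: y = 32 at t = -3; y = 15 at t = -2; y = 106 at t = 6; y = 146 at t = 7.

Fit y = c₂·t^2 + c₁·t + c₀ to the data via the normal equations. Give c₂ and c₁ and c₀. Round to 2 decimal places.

The normal system MᵀM·[c₂, c₁, c₀]ᵀ = Mᵀy is [[3794, 524, 98]; [524, 98, 8]; [98, 8, 4]]·[c₂, c₁, c₀]ᵀ = [11318, 1532, 299]ᵀ.
Row-reducing yields c₂ = 19/6, c₁ = -157/123, c₀ = -23/82.

c₂ = 3.17, c₁ = -1.28, c₀ = -0.28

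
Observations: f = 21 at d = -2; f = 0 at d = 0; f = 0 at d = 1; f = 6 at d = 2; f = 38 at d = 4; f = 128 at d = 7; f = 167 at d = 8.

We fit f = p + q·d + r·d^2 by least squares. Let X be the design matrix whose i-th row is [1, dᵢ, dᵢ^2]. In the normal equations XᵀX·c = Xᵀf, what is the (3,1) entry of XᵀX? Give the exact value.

Row 3 ↔ basis d^2, column 1 ↔ basis 1, so (XᵀX)_{3,1} = Σᵢ d^2 = (4)·(1) + (0)·(1) + (1)·(1) + (4)·(1) + (16)·(1) + (49)·(1) + (64)·(1) = 138.

138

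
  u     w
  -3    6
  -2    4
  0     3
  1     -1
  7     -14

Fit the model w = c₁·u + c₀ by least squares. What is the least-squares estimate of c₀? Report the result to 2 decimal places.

Setting ∂/∂c₁ … = 0 gives: 63·c₁ + 3·c₀ = -125;  3·c₁ + 5·c₀ = -2.
(Σu·u = 63, Σu = 3, Σ1 = 5, Σu·w = -125, Σw = -2.)
Eliminating c₀: 5·(row 1) − 3·(row 2) gives 306·c₁ = 5·(-125) − 3·(-2) = -619, so c₁ = -619/306.
Then c₀ = ((-2) − 3·(-619/306))/5 = 83/102.

c₀ = 0.81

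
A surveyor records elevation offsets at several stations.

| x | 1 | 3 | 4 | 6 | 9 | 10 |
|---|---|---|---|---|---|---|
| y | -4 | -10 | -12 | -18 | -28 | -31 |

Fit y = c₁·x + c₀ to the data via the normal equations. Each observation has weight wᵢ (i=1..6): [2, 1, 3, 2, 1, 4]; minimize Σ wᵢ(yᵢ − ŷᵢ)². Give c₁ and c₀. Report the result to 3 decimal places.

c₁ = -3.042, c₀ = -0.365

From the data, Σwᵢ·x·x = 612, Σwᵢ·x = 78, Σwᵢ·1 = 13.
For MᵀWy: Σwᵢ·x·y = -1890, Σwᵢ·y = -242.
MᵀWM·[c₁, c₀]ᵀ = MᵀWy becomes [[612, 78]; [78, 13]]·[c₁, c₀]ᵀ = [-1890, -242]ᵀ.
Eliminating c₀: 13·(row 1) − 78·(row 2) gives 1872·c₁ = 13·(-1890) − 78·(-242) = -5694, so c₁ = -73/24.
Then c₀ = ((-242) − 78·(-73/24))/13 = -19/52.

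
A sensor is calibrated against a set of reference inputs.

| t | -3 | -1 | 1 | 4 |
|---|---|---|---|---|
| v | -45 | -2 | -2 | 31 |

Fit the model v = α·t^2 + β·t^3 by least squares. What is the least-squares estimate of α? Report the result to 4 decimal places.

α = -2.0250

Sums needed: Σt^2·t^2 = 339, Σt^2·t^3 = 781, Σt^3·t^3 = 4827.
Moment sums: Σt^2·v = 87, Σt^3·v = 3199.
Eliminating β: 4827·(row 1) − 781·(row 2) gives 1026392·α = 4827·87 − 781·3199 = -2078470, so α = -1039235/513196.
Then β = (3199 − 781·(-1039235/513196))/4827 = 508257/513196.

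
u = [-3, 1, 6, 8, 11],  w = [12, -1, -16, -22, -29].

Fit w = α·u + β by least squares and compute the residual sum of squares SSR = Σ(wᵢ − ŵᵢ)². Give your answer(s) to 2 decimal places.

Entries of XᵀX: Σu·u = 231, Σu = 23, Σ1 = 5.
For Xᵀw: Σu·w = -628, Σw = -56.
Eliminating β: 5·(row 1) − 23·(row 2) gives 626·α = 5·(-628) − 23·(-56) = -1852, so α = -926/313.
Then β = ((-56) − 23·(-926/313))/5 = 754/313.
Residuals: 224/313, -141/313, -206/313, -232/313, 355/313; SSR = 934/313.

SSR = 2.98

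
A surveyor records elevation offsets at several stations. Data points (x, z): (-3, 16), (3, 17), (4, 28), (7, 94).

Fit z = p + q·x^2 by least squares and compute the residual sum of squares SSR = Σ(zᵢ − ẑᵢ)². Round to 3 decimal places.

SSR = 3.603

Setting ∂/∂p … = 0 gives: 4·p + 83·q = 155;  83·p + 2819·q = 5351.
(Σ1 = 4, Σx^2 = 83, Σx^2·x^2 = 2819, Σz = 155, Σx^2·z = 5351.)
Δ = 4·2819 − 83² = 4387.
p = (155·2819 − 83·5351)/4387 = -7188/4387; q = (4·5351 − 83·155)/4387 = 8539/4387.
Residuals: 529/4387, 4916/4387, -6600/4387, 1155/4387; SSR = 15806/4387.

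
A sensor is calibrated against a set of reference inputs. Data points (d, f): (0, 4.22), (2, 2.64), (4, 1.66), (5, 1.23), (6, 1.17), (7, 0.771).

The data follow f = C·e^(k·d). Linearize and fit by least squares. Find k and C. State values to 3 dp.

k = -0.234, C = 4.221

Let Y = ln f. Fitting Y = k·d + ln C by least squares:
Over the data: Σd = 24.0000, Σ(d)² = 130.0000, Σln f = 3.0214, Σd·ln f = 4.1255.
Normal system: [[130.0000, 24.0000]; [24.0000, 6]]·[k, ln C]ᵀ = [4.1255, 3.0214]ᵀ.
Solving (det = 204.0000): k = -0.23412, ln C = 1.44004, so C = exp(1.44004) = 4.22088.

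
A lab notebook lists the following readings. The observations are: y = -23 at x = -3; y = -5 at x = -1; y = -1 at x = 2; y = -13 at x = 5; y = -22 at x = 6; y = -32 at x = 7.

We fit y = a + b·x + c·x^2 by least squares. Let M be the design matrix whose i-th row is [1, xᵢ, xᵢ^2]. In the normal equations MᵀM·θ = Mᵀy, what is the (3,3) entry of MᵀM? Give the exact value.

Row 3 ↔ basis x^2, column 3 ↔ basis x^2, so (MᵀM)_{3,3} = Σᵢ (x^2)·(x^2) = (9)·(9) + (1)·(1) + (4)·(4) + (25)·(25) + (36)·(36) + (49)·(49) = 4420.

4420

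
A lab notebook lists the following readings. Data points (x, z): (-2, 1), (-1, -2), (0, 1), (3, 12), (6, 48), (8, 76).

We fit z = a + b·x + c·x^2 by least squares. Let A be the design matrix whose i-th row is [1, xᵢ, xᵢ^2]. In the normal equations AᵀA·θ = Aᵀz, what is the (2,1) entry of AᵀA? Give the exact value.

14

Row 2 ↔ basis x, column 1 ↔ basis 1, so (AᵀA)_{2,1} = Σᵢ x = (-2)·(1) + (-1)·(1) + (0)·(1) + (3)·(1) + (6)·(1) + (8)·(1) = 14.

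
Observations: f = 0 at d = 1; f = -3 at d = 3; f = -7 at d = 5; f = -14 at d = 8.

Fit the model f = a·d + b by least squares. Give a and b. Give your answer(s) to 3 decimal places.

From the data, Σd·d = 99, Σd = 17, Σ1 = 4.
Right-hand side: Σd·f = -156, Σf = -24.
det = 99·4 − 17² = 107.
a = ((-156)·4 − 17·(-24))/107 = -216/107; b = (99·(-24) − 17·(-156))/107 = 276/107.

a = -2.019, b = 2.579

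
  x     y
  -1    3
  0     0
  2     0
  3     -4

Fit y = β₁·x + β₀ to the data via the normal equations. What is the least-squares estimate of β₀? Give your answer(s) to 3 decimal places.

Normal-equation sums: Σx·x = 14, Σx = 4, Σ1 = 4.
For Mᵀy: Σx·y = -15, Σy = -1.
MᵀM·[β₁, β₀]ᵀ = Mᵀy becomes [[14, 4]; [4, 4]]·[β₁, β₀]ᵀ = [-15, -1]ᵀ.
Eliminating β₀: 4·(row 1) − 4·(row 2) gives 40·β₁ = 4·(-15) − 4·(-1) = -56, so β₁ = -7/5.
Then β₀ = ((-1) − 4·(-7/5))/4 = 23/20.

β₀ = 1.150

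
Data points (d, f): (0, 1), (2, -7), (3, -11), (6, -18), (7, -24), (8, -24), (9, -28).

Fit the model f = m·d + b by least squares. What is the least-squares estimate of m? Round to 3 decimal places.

Normal-equation sums: Σd·d = 243, Σd = 35, Σ1 = 7.
And Σd·f = -767, Σf = -111.
So AᵀA·[m, b]ᵀ = Aᵀf: [[243, 35]; [35, 7]]·[m, b]ᵀ = [-767, -111]ᵀ.
Δ = 243·7 − 35² = 476.
m = ((-767)·7 − 35·(-111))/476 = -53/17; b = (243·(-111) − 35·(-767))/476 = -32/119.

m = -3.118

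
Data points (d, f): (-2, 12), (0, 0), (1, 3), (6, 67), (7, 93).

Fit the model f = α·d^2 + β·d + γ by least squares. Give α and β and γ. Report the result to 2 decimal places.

α = 2.05, β = -1.23, γ = 1.13

Normal-equation sums: Σd^2·d^2 = 3714, Σd^2·d = 552, Σd^2 = 90, Σd·d = 90, Σd = 12, Σ1 = 5.
And Σd^2·f = 7020, Σd·f = 1032, Σf = 175.
So XᵀX·[α, β, γ]ᵀ = Xᵀf: [[3714, 552, 90]; [552, 90, 12]; [90, 12, 5]]·[α, β, γ]ᵀ = [7020, 1032, 175]ᵀ.
Inverting the 3×3 Gram matrix, [α, β, γ]ᵀ = [4335/2119, -2610/2119, 2399/2119]ᵀ.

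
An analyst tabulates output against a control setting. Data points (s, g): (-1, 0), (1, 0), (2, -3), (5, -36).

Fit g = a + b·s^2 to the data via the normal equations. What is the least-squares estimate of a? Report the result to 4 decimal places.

a = 1.9832

Compute the Gram sums: Σ1 = 4, Σs^2 = 31, Σs^2·s^2 = 643.
For Aᵀg: Σg = -39, Σs^2·g = -912.
So AᵀA·[a, b]ᵀ = Aᵀg: [[4, 31]; [31, 643]]·[a, b]ᵀ = [-39, -912]ᵀ.
Determinant 4·643 − 31² = 1611.
a = ((-39)·643 − 31·(-912))/1611 = 355/179; b = (4·(-912) − 31·(-39))/1611 = -271/179.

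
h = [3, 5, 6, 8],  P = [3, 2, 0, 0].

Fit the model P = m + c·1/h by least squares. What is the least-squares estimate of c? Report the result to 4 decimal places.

Setting ∂/∂m … = 0 gives: 4·m + (33/40)·c = 5;  (33/40)·m + (2801/14400)·c = 7/5.
(Σ1 = 4, Σ1/h = 33/40, Σ1/h·1/h = 2801/14400, ΣP = 5, Σ1/h·P = 7/5.)
Δ = 4·(2801/14400) − (33/40)² = 1403/14400.
m = (5·(2801/14400) − (33/40)·(7/5))/(1403/14400) = -2627/1403; c = (4·(7/5) − (33/40)·5)/(1403/14400) = 21240/1403.

c = 15.1390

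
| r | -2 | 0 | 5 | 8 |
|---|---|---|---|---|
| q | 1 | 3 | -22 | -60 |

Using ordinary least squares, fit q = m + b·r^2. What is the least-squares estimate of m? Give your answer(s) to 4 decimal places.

m = 3.7297

From the data, Σ1 = 4, Σr^2 = 93, Σr^2·r^2 = 4737.
And Σq = -78, Σr^2·q = -4386.
Eliminating b: 4737·(row 1) − 93·(row 2) gives 10299·m = 4737·(-78) − 93·(-4386) = 38412, so m = 12804/3433.
Then b = ((-4386) − 93·(12804/3433))/4737 = -3430/3433.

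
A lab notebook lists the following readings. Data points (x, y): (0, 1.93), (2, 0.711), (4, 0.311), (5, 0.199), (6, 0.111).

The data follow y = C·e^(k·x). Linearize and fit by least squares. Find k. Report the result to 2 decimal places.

k = -0.46

With ln yᵢ as the transformed response and xᵢ as the regressor:
Σx = 17.0000, Σ(x)² = 81.0000, Σln y = -4.6642, Σx·ln y = -26.6156.
Equations: 81.0000·k + 17.0000·ln C = -26.6156;  17.0000·k + 5·ln C = -4.6642.
Solving (det = 116.0000): k = -0.46368, ln C = 0.64367.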